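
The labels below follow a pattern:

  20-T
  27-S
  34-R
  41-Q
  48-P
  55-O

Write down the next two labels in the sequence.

First component: +7 each step; 20, 27, 34, 41, 48, 55 → 62 → 69.
For the letter, letters move back 1 place in the alphabet: T, S, R, Q, P, O → N → M.
So the next two labels are 62-N and 69-M.

62-N then 69-M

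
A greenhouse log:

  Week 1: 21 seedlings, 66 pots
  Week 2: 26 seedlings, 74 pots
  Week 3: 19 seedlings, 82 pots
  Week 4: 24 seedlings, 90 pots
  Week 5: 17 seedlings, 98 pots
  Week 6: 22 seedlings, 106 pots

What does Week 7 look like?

15 seedlings, 114 pots

For the seedlings, alternating steps +5, −7, +5, −7, …: 21, 26, 19, 24, 17, 22 → 15.
Pots: +8 each step; 66, 74, 82, 90, 98, 106 → 114.
Combining the parts gives 15 seedlings, 114 pots.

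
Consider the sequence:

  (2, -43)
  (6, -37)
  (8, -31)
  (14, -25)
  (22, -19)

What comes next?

First part — each term is the sum of the two before it: 2, 6, 8, 14, 22 → 36.
For the second part, +6 each step: -43, -37, -31, -25, -19 → -13.
So the next term is (36, -13).

(36, -13)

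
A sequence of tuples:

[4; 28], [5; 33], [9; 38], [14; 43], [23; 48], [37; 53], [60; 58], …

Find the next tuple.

[97; 63]

First entry: 4, 5, 9, 14, 23, 37, 60 → 97 (each term is the sum of the two before it).
Second entry: 28, 33, 38, 43, 48, 53, 58 → 63 (+5 each step).
Putting it together: [97; 63].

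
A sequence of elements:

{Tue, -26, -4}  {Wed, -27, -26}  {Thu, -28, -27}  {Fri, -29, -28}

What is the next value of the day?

Sat

Day: Tue, Wed, Thu, Fri → Sat (runs through the weekdays Mon→Sun).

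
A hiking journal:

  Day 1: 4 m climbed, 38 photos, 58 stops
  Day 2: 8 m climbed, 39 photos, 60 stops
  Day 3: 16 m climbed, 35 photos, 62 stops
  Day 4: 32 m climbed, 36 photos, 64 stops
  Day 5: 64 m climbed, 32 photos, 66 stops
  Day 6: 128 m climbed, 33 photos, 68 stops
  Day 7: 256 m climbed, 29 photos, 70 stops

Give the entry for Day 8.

M climbed: ×2 each step; 4, 8, 16, 32, 64, 128, 256 → 512.
Photos goes 38, 39, 35, 36, 32, 33, 29 → 30 (alternating steps +1, −4, +1, −4, …).
For the stops, +2 each step: 58, 60, 62, 64, 66, 68, 70 → 72.
Combining the parts gives 512 m climbed, 30 photos, 72 stops.

512 m climbed, 30 photos, 72 stops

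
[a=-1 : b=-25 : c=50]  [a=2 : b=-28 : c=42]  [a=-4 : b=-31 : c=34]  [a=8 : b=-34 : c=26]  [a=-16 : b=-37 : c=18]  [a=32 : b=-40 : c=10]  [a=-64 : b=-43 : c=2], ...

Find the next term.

[a=128 : b=-46 : c=-6]

For the a, ×(-2) each step: -1, 2, -4, 8, -16, 32, -64 → 128.
B — −3 each step: -25, -28, -31, -34, -37, -40, -43 → -46.
C — −8 each step: 50, 42, 34, 26, 18, 10, 2 → -6.
So the next term is [a=128 : b=-46 : c=-6].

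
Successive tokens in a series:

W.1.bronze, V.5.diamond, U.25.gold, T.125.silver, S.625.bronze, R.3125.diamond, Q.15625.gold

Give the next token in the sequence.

Letter goes W, V, U, T, S, R, Q → P (letters move back 1 place in the alphabet).
Second component: ×5 each step; 1, 5, 25, 125, 625, 3125, 15625 → 78125.
For the rank, repeats bronze → diamond → gold → silver: bronze, diamond, gold, silver, bronze, diamond, gold → silver.
Combining the parts gives P.78125.silver.

P.78125.silver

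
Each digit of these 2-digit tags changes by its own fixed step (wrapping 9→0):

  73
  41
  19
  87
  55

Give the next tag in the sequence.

23

First digit: −3 each step, mod 10; 7, 4, 1, 8, 5 → 2.
Second digit goes 3, 1, 9, 7, 5 → 3 (−2 each step, mod 10).
Combining the parts gives 23.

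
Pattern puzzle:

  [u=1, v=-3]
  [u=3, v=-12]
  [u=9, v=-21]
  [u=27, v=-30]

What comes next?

[u=81, v=-39]

U: 1, 3, 9, 27 → 81 (×3 each step).
For the v, −9 each step: -3, -12, -21, -30 → -39.
Combining the parts gives [u=81, v=-39].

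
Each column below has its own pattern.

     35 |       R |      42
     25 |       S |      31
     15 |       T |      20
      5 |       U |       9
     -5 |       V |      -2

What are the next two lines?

For the first component, −10 each step: 35, 25, 15, 5, -5 → -15 → -25.
Letter goes R, S, T, U, V → W → X (letters move forward 1 place in the alphabet).
Third component — −11 each step: 42, 31, 20, 9, -2 → -13 → -24.
Putting the parts together: -15  W  -13 and then -25  X  -24.

-15  W  -13; -25  X  -24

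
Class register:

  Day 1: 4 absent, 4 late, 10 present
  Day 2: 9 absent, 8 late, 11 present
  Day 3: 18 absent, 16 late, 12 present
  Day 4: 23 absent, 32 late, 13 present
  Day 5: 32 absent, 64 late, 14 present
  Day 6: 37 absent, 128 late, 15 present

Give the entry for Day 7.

46 absent, 256 late, 16 present

Absent goes 4, 9, 18, 23, 32, 37 → 46 (alternating steps +5, +9, +5, +9, …).
Late: ×2 each step; 4, 8, 16, 32, 64, 128 → 256.
Present: +1 each step, so 10, 11, 12, 13, 14, 15 → 16.
So the next line is 46 absent, 256 late, 16 present.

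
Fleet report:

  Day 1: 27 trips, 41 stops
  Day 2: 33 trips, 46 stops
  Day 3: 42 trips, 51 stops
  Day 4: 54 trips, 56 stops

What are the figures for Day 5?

Trips: differences are 6, 9, 12, … (increasing by 3 each time), so 27, 33, 42, 54 → 69.
Stops: +5 each step, so 41, 46, 51, 56 → 61.
Combining the parts gives 69 trips, 61 stops.

69 trips, 61 stops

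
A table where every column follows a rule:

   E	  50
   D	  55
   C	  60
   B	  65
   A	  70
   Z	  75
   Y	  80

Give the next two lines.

Letter: letters move back 1 place in the alphabet, wrapping A→Z, so E, D, C, B, A, Z, Y → X → W.
Second component: 50, 55, 60, 65, 70, 75, 80 → 85 → 90 (+5 each step).
Putting the parts together: X  85 and then W  90.

X  85; W  90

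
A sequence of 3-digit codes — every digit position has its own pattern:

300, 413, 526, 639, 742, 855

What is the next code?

For the first digit, +1 each step, mod 10: 3, 4, 5, 6, 7, 8 → 9.
Second digit: +1 each step, mod 10, so 0, 1, 2, 3, 4, 5 → 6.
Third digit: +3 each step, mod 10, so 0, 3, 6, 9, 2, 5 → 8.
Putting it together: 968.

968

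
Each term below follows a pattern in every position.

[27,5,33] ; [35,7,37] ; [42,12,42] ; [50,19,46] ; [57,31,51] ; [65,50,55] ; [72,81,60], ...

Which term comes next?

[80,131,64]

First entry — alternating steps +8, +7, +8, +7, …: 27, 35, 42, 50, 57, 65, 72 → 80.
Second entry: 5, 7, 12, 19, 31, 50, 81 → 131 (each term is the sum of the two before it).
Third entry: 33, 37, 42, 46, 51, 55, 60 → 64 (alternating steps +4, +5, +4, +5, …).
So the next term is [80,131,64].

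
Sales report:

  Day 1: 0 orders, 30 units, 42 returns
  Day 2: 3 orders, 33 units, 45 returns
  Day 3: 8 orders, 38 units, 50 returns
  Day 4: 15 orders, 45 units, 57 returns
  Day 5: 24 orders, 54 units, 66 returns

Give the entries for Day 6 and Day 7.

Orders: differences are 3, 5, 7, … (increasing by 2 each time), so 0, 3, 8, 15, 24 → 35 → 48.
Units: 30, 33, 38, 45, 54 → 65 → 78 (differences are 3, 5, 7, … (increasing by 2 each time)).
Returns: 42, 45, 50, 57, 66 → 77 → 90 (always 12 more than the units).
So the next two records are 35 orders, 65 units, 77 returns and 48 orders, 78 units, 90 returns.

35 orders, 65 units, 77 returns; 48 orders, 78 units, 90 returns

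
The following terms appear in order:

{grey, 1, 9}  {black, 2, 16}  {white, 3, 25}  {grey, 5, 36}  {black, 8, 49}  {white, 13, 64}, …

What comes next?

{grey, 21, 81}

Shade: repeats grey → black → white; grey, black, white, grey, black, white → grey.
Second component: each term is the sum of the two before it; 1, 2, 3, 5, 8, 13 → 21.
Third component — perfect squares: 3², 4², 5², …: 9, 16, 25, 36, 49, 64 → 81.
Combining the parts gives {grey, 21, 81}.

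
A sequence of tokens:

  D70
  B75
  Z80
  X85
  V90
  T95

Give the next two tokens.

R100, P105

For the letter, letters move back 2 places in the alphabet, wrapping A→Z: D, B, Z, X, V, T → R → P.
Second component: +5 each step; 70, 75, 80, 85, 90, 95 → 100 → 105.
So the next two tokens are R100 and P105.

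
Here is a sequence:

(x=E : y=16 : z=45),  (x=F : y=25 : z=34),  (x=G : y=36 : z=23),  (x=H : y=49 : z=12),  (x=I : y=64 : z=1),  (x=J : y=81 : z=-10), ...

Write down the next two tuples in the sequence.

X: letters move forward 1 place in the alphabet; E, F, G, H, I, J → K → L.
Y: perfect squares: 4², 5², 6², …; 16, 25, 36, 49, 64, 81 → 100 → 121.
Z: −11 each step, so 45, 34, 23, 12, 1, -10 → -21 → -32.
Putting the parts together: (x=K : y=100 : z=-21) and then (x=L : y=121 : z=-32).

(x=K : y=100 : z=-21), (x=L : y=121 : z=-32)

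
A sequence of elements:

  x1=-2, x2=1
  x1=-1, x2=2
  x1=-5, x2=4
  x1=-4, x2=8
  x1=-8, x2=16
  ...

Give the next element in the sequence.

X1: alternating steps +1, −4, +1, −4, …; -2, -1, -5, -4, -8 → -7.
X2: ×2 each step; 1, 2, 4, 8, 16 → 32.
So the next element is x1=-7, x2=32.

x1=-7, x2=32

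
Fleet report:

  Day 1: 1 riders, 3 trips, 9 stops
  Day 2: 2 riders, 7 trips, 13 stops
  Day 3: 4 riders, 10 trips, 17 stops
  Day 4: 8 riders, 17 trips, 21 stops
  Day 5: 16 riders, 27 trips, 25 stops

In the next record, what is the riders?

Riders: ×2 each step; 1, 2, 4, 8, 16 → 32.
Trips goes 3, 7, 10, 17, 27 → 44 (each term is the sum of the two before it).
Stops: +4 each step, so 9, 13, 17, 21, 25 → 29.

32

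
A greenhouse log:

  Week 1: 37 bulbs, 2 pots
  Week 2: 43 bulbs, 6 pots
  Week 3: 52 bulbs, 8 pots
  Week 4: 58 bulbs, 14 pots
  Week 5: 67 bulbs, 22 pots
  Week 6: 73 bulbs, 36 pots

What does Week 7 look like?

Bulbs: alternating steps +6, +9, +6, +9, …, so 37, 43, 52, 58, 67, 73 → 82.
Pots: each term is the sum of the two before it; 2, 6, 8, 14, 22, 36 → 58.
So the next record is 82 bulbs, 58 pots.

82 bulbs, 58 pots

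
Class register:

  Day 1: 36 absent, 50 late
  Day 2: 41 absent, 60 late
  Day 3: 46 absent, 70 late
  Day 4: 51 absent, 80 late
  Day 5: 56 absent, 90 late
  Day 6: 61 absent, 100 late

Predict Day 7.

66 absent, 110 late

Absent: +5 each step, so 36, 41, 46, 51, 56, 61 → 66.
For the late, +10 each step: 50, 60, 70, 80, 90, 100 → 110.
So the next row is 66 absent, 110 late.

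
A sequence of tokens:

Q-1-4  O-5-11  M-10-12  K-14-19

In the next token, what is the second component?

19

Second component: alternating steps +4, +5, +4, +5, …, so 1, 5, 10, 14 → 19.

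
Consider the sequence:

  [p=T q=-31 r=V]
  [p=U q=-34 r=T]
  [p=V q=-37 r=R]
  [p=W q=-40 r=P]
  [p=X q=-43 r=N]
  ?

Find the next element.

For the p, letters move forward 1 place in the alphabet: T, U, V, W, X → Y.
Q — −3 each step: -31, -34, -37, -40, -43 → -46.
R — letters move back 2 places in the alphabet: V, T, R, P, N → L.
Combining the parts gives [p=Y q=-46 r=L].

[p=Y q=-46 r=L]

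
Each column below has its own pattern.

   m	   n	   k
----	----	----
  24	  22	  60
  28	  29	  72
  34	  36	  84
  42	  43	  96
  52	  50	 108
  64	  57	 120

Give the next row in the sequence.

For the column m, differences are 4, 6, 8, … (increasing by 2 each time): 24, 28, 34, 42, 52, 64 → 78.
Column n: +7 each step, so 22, 29, 36, 43, 50, 57 → 64.
For the column k, +12 each step: 60, 72, 84, 96, 108, 120 → 132.
Combining the parts gives 78  64  132.

78  64  132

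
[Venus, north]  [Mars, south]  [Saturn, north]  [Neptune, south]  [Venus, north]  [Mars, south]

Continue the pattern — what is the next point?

Planet: repeats Venus → Mars → Saturn → Neptune; Venus, Mars, Saturn, Neptune, Venus, Mars → Saturn.
Direction: alternates north ↔ south; north, south, north, south, north, south → north.
Combining the parts gives [Saturn, north].

[Saturn, north]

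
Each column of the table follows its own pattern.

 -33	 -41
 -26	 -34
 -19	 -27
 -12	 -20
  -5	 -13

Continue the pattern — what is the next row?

First component: +7 each step, so -33, -26, -19, -12, -5 → 2.
Second component goes -41, -34, -27, -20, -13 → -6 (always 8 less than the first component).
Putting it together: 2  -6.

2  -6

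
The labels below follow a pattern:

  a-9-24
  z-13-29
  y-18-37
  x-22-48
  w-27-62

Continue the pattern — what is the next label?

Letter: a, z, y, x, w → v (letters move back 1 place in the alphabet, wrapping A→Z).
Second component: alternating steps +4, +5, +4, +5, …, so 9, 13, 18, 22, 27 → 31.
Third component: differences are 5, 8, 11, … (increasing by 3 each time); 24, 29, 37, 48, 62 → 79.
Putting it together: v-31-79.

v-31-79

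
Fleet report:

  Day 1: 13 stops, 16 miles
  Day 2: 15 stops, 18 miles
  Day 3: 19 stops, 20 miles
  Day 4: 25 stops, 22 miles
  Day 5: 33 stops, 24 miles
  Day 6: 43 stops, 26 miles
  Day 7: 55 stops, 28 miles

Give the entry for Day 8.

Stops: 13, 15, 19, 25, 33, 43, 55 → 69 (differences are 2, 4, 6, … (increasing by 2 each time)).
Miles: 16, 18, 20, 22, 24, 26, 28 → 30 (+2 each step).
Putting it together: 69 stops, 30 miles.

69 stops, 30 miles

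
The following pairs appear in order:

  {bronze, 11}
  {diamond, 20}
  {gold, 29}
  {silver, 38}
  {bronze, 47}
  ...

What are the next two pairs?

Rank — repeats bronze → diamond → gold → silver: bronze, diamond, gold, silver, bronze → diamond → gold.
Second value goes 11, 20, 29, 38, 47 → 56 → 65 (+9 each step).
So the next two pairs are {diamond, 56} and {gold, 65}.

{diamond, 56}, {gold, 65}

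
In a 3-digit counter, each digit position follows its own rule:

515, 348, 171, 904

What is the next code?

737

First digit: 5, 3, 1, 9 → 7 (−2 each step, mod 10).
Second digit: +3 each step, mod 10; 1, 4, 7, 0 → 3.
Third digit: 5, 8, 1, 4 → 7 (+3 each step, mod 10).
Putting it together: 737.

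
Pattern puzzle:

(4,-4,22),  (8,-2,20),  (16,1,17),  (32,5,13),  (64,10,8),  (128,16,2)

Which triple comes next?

(256,23,-5)

First slot goes 4, 8, 16, 32, 64, 128 → 256 (×2 each step).
Second slot goes -4, -2, 1, 5, 10, 16 → 23 (differences are 2, 3, 4, … (increasing by 1 each time)).
Third slot: 22, 20, 17, 13, 8, 2 → -5 (together with the second slot always sums to 18).
So the next triple is (256,23,-5).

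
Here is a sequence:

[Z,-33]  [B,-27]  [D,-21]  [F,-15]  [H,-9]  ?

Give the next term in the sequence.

Letter: letters move forward 2 places in the alphabet, wrapping Z→A, so Z, B, D, F, H → J.
Second part — +6 each step: -33, -27, -21, -15, -9 → -3.
So the next term is [J,-3].

[J,-3]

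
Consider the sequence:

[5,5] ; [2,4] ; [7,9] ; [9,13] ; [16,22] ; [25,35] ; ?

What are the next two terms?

[41,57], [66,92]

First part goes 5, 2, 7, 9, 16, 25 → 41 → 66 (each term is the sum of the two before it).
For the second part, each term is the sum of the two before it: 5, 4, 9, 13, 22, 35 → 57 → 92.
Putting the parts together: [41,57] and then [66,92].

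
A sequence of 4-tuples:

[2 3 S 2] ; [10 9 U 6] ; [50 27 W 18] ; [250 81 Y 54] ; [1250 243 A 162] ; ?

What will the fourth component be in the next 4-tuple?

Fourth component — ×3 each step: 2, 6, 18, 54, 162 → 486.

486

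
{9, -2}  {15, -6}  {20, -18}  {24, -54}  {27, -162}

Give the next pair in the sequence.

First coordinate goes 9, 15, 20, 24, 27 → 29 (differences are 6, 5, 4, … (decreasing by 1 each time)).
Second coordinate: -2, -6, -18, -54, -162 → -486 (×3 each step).
Putting it together: {29, -486}.

{29, -486}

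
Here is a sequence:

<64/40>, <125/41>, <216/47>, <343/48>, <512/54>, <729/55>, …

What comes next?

<1000/61>

First component: perfect cubes: 4³, 5³, 6³, …, so 64, 125, 216, 343, 512, 729 → 1000.
For the second component, alternating steps +1, +6, +1, +6, …: 40, 41, 47, 48, 54, 55 → 61.
So the next tuple is <1000/61>.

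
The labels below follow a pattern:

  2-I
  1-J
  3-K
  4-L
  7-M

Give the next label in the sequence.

11-N

For the first component, each term is the sum of the two before it: 2, 1, 3, 4, 7 → 11.
Letter: I, J, K, L, M → N (letters move forward 1 place in the alphabet).
So the next label is 11-N.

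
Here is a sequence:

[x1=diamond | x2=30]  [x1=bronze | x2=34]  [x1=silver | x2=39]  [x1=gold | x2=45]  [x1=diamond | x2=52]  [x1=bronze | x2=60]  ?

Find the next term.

[x1=silver | x2=69]

X1 goes diamond, bronze, silver, gold, diamond, bronze → silver (repeats diamond → bronze → silver → gold).
X2: differences are 4, 5, 6, … (increasing by 1 each time), so 30, 34, 39, 45, 52, 60 → 69.
Combining the parts gives [x1=silver | x2=69].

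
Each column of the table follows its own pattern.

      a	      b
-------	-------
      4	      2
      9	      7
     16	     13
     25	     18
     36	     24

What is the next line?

49  29

Column a: perfect squares: 2², 3², 4², …, so 4, 9, 16, 25, 36 → 49.
Column b — alternating steps +5, +6, +5, +6, …: 2, 7, 13, 18, 24 → 29.
Putting it together: 49  29.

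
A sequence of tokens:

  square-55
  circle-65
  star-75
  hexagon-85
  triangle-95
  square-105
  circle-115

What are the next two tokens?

For the shape, repeats square → circle → star → hexagon → triangle: square, circle, star, hexagon, triangle, square, circle → star → hexagon.
Second component: +10 each step; 55, 65, 75, 85, 95, 105, 115 → 125 → 135.
So the next two tokens are star-125 and hexagon-135.

star-125, hexagon-135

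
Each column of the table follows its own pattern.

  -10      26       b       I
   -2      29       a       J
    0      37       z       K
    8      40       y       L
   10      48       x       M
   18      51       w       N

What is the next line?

For the first component, alternating steps +8, +2, +8, +2, …: -10, -2, 0, 8, 10, 18 → 20.
Second component: alternating steps +3, +8, +3, +8, …, so 26, 29, 37, 40, 48, 51 → 59.
For the first letter, letters move back 1 place in the alphabet, wrapping A→Z: b, a, z, y, x, w → v.
Second letter: letters move forward 1 place in the alphabet, so I, J, K, L, M, N → O.
Putting it together: 20  59  v  O.

20  59  v  O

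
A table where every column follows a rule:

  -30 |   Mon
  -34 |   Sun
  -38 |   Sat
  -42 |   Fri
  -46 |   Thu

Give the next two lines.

-50  Wed; -54  Tue

First component — −4 each step: -30, -34, -38, -42, -46 → -50 → -54.
Day: Mon, Sun, Sat, Fri, Thu → Wed → Tue (runs backward through the weekdays Mon→Sun).
Putting the parts together: -50  Wed and then -54  Tue.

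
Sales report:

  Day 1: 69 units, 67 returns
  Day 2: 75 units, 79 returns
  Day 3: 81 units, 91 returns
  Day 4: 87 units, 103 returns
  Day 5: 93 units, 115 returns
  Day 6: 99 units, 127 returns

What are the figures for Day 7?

Units — +6 each step: 69, 75, 81, 87, 93, 99 → 105.
Returns: +12 each step; 67, 79, 91, 103, 115, 127 → 139.
So the next record is 105 units, 139 returns.

105 units, 139 returns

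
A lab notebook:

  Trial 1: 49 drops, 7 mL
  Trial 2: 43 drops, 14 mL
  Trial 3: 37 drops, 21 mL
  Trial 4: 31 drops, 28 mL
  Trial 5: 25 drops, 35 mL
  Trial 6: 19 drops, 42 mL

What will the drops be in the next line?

Drops: −6 each step; 49, 43, 37, 31, 25, 19 → 13.

13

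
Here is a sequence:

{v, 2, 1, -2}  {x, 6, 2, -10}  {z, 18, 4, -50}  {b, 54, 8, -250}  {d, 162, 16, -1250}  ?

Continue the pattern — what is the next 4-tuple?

{f, 486, 32, -6250}

Letter — letters move forward 2 places in the alphabet, wrapping Z→A: v, x, z, b, d → f.
Second part: ×3 each step; 2, 6, 18, 54, 162 → 486.
Third part — ×2 each step: 1, 2, 4, 8, 16 → 32.
For the fourth part, ×5 each step: -2, -10, -50, -250, -1250 → -6250.
Combining the parts gives {f, 486, 32, -6250}.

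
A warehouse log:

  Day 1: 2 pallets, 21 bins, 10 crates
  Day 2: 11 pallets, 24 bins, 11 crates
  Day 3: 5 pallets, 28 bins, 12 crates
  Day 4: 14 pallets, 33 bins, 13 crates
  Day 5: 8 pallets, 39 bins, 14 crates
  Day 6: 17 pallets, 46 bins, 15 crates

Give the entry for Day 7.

Pallets goes 2, 11, 5, 14, 8, 17 → 11 (alternating steps +9, −6, +9, −6, …).
Bins: differences are 3, 4, 5, … (increasing by 1 each time); 21, 24, 28, 33, 39, 46 → 54.
Crates: +1 each step, so 10, 11, 12, 13, 14, 15 → 16.
So the next record is 11 pallets, 54 bins, 16 crates.

11 pallets, 54 bins, 16 crates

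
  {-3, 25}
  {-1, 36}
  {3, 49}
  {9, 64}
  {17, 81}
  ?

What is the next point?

First slot: differences are 2, 4, 6, … (increasing by 2 each time), so -3, -1, 3, 9, 17 → 27.
Second slot — perfect squares: 5², 6², 7², …: 25, 36, 49, 64, 81 → 100.
So the next point is {27, 100}.

{27, 100}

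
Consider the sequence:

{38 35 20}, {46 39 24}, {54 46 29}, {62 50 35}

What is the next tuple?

{70 57 42}

First coordinate — +8 each step: 38, 46, 54, 62 → 70.
Second coordinate: alternating steps +4, +7, +4, +7, …, so 35, 39, 46, 50 → 57.
For the third coordinate, differences are 4, 5, 6, … (increasing by 1 each time): 20, 24, 29, 35 → 42.
Combining the parts gives {70 57 42}.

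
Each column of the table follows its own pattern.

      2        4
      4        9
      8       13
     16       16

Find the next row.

32  18

First component: ×2 each step; 2, 4, 8, 16 → 32.
Second component — differences are 5, 4, 3, … (decreasing by 1 each time): 4, 9, 13, 16 → 18.
So the next row is 32  18.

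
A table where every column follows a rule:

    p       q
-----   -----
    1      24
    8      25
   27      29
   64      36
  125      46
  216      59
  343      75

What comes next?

512  94

Column p: perfect cubes: 1³, 2³, 3³, …, so 1, 8, 27, 64, 125, 216, 343 → 512.
Column q goes 24, 25, 29, 36, 46, 59, 75 → 94 (differences are 1, 4, 7, … (increasing by 3 each time)).
Combining the parts gives 512  94.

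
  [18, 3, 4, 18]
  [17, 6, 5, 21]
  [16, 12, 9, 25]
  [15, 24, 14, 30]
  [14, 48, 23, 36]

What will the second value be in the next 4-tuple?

First value goes 18, 17, 16, 15, 14 → 13 (−1 each step).
For the second value, ×2 each step: 3, 6, 12, 24, 48 → 96.
Third value goes 4, 5, 9, 14, 23 → 37 (each term is the sum of the two before it).
For the fourth value, differences are 3, 4, 5, … (increasing by 1 each time): 18, 21, 25, 30, 36 → 43.

96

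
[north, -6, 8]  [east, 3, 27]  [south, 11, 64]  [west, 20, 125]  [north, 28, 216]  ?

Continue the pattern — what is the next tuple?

Direction: north, east, south, west, north → east (repeats north → east → south → west).
Second part: alternating steps +9, +8, +9, +8, …, so -6, 3, 11, 20, 28 → 37.
Third part: 8, 27, 64, 125, 216 → 343 (perfect cubes: 2³, 3³, 4³, …).
Putting it together: [east, 37, 343].

[east, 37, 343]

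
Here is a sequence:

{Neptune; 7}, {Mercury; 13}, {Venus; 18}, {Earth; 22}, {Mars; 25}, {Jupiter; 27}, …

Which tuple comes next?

{Saturn; 28}

Planet: runs through the planets Mercury→Neptune; Neptune, Mercury, Venus, Earth, Mars, Jupiter → Saturn.
For the second part, differences are 6, 5, 4, … (decreasing by 1 each time): 7, 13, 18, 22, 25, 27 → 28.
Putting it together: {Saturn; 28}.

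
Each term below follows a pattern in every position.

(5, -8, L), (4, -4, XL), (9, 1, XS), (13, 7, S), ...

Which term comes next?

First part: each term is the sum of the two before it; 5, 4, 9, 13 → 22.
For the second part, differences are 4, 5, 6, … (increasing by 1 each time): -8, -4, 1, 7 → 14.
Size: runs through clothing sizes XS→XL, so L, XL, XS, S → M.
Combining the parts gives (22, 14, M).

(22, 14, M)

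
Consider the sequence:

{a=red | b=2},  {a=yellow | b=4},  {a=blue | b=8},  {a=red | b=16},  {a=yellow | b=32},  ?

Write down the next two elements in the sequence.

A: red, yellow, blue, red, yellow → blue → red (repeats red → yellow → blue).
B — ×2 each step: 2, 4, 8, 16, 32 → 64 → 128.
So the next two elements are {a=blue | b=64} and {a=red | b=128}.

{a=blue | b=64}, {a=red | b=128}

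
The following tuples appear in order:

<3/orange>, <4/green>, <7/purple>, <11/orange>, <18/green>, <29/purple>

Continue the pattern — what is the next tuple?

<47/orange>

First slot — each term is the sum of the two before it: 3, 4, 7, 11, 18, 29 → 47.
Colour — repeats orange → green → purple: orange, green, purple, orange, green, purple → orange.
So the next tuple is <47/orange>.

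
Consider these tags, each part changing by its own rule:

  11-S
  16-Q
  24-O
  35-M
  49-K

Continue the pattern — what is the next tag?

First component: differences are 5, 8, 11, … (increasing by 3 each time); 11, 16, 24, 35, 49 → 66.
For the letter, letters move back 2 places in the alphabet: S, Q, O, M, K → I.
So the next tag is 66-I.

66-I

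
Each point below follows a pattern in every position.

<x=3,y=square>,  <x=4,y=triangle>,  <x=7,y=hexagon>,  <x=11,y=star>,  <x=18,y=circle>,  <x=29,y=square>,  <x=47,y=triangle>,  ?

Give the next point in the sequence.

<x=76,y=hexagon>

For the x, each term is the sum of the two before it: 3, 4, 7, 11, 18, 29, 47 → 76.
For the y, repeats square → triangle → hexagon → star → circle: square, triangle, hexagon, star, circle, square, triangle → hexagon.
So the next point is <x=76,y=hexagon>.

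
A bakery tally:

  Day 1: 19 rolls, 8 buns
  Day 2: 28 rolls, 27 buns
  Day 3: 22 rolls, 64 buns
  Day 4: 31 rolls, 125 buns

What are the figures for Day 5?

25 rolls, 216 buns

Rolls: alternating steps +9, −6, +9, −6, …, so 19, 28, 22, 31 → 25.
Buns: 8, 27, 64, 125 → 216 (perfect cubes: 2³, 3³, 4³, …).
So the next line is 25 rolls, 216 buns.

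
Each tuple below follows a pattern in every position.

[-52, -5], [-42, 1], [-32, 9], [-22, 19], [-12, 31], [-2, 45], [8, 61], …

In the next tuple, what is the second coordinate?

First coordinate: +10 each step, so -52, -42, -32, -22, -12, -2, 8 → 18.
Second coordinate: differences are 6, 8, 10, … (increasing by 2 each time), so -5, 1, 9, 19, 31, 45, 61 → 79.

79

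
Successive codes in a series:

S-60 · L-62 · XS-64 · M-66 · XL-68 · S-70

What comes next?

L-72

Size goes S, L, XS, M, XL, S → L (repeats S → L → XS → M → XL).
Second component: +2 each step; 60, 62, 64, 66, 68, 70 → 72.
So the next code is L-72.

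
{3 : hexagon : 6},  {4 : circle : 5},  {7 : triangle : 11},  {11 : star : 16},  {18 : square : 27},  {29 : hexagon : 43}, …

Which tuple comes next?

First slot: 3, 4, 7, 11, 18, 29 → 47 (each term is the sum of the two before it).
For the shape, repeats hexagon → circle → triangle → star → square: hexagon, circle, triangle, star, square, hexagon → circle.
Third slot goes 6, 5, 11, 16, 27, 43 → 70 (each term is the sum of the two before it).
So the next tuple is {47 : circle : 70}.

{47 : circle : 70}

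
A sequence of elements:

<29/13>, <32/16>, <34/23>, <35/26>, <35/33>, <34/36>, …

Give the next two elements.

<32/43>, <29/46>

First part: differences are 3, 2, 1, … (decreasing by 1 each time), so 29, 32, 34, 35, 35, 34 → 32 → 29.
Second part — alternating steps +3, +7, +3, +7, …: 13, 16, 23, 26, 33, 36 → 43 → 46.
Putting the parts together: <32/43> and then <29/46>.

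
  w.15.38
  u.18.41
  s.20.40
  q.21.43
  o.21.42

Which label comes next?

m.20.45

For the letter, letters move back 2 places in the alphabet: w, u, s, q, o → m.
Second component: differences are 3, 2, 1, … (decreasing by 1 each time), so 15, 18, 20, 21, 21 → 20.
Third component: alternating steps +3, −1, +3, −1, …; 38, 41, 40, 43, 42 → 45.
Putting it together: m.20.45.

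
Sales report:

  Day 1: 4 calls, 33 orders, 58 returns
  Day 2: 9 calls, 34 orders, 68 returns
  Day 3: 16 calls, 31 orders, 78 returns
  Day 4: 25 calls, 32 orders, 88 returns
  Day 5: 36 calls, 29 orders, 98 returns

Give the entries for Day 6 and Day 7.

49 calls, 30 orders, 108 returns; 64 calls, 27 orders, 118 returns

Calls: perfect squares: 2², 3², 4², …, so 4, 9, 16, 25, 36 → 49 → 64.
Orders: 33, 34, 31, 32, 29 → 30 → 27 (alternating steps +1, −3, +1, −3, …).
Returns: 58, 68, 78, 88, 98 → 108 → 118 (+10 each step).
Putting the parts together: 49 calls, 30 orders, 108 returns and then 64 calls, 27 orders, 118 returns.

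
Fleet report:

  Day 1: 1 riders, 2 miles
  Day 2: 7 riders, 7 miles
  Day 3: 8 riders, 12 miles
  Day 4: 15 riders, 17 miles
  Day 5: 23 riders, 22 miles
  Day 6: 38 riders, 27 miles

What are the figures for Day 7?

61 riders, 32 miles

Riders: each term is the sum of the two before it, so 1, 7, 8, 15, 23, 38 → 61.
Miles: +5 each step; 2, 7, 12, 17, 22, 27 → 32.
Putting it together: 61 riders, 32 miles.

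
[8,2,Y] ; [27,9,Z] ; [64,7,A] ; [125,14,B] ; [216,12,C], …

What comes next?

For the first part, perfect cubes: 2³, 3³, 4³, …: 8, 27, 64, 125, 216 → 343.
Second part: alternating steps +7, −2, +7, −2, …, so 2, 9, 7, 14, 12 → 19.
Letter: Y, Z, A, B, C → D (letters move forward 1 place in the alphabet, wrapping Z→A).
So the next element is [343,19,D].

[343,19,D]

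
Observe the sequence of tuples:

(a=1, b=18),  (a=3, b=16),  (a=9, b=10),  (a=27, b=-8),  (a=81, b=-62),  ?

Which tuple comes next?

A goes 1, 3, 9, 27, 81 → 243 (×3 each step).
B: together with the a always sums to 19; 18, 16, 10, -8, -62 → -224.
Putting it together: (a=243, b=-224).

(a=243, b=-224)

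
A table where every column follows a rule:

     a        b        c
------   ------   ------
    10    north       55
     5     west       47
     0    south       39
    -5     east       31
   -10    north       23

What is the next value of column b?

west

Column b — repeats north → west → south → east: north, west, south, east, north → west.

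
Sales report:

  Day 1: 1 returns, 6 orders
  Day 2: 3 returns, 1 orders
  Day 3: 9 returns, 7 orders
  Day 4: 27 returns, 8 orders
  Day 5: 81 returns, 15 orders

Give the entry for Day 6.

243 returns, 23 orders

Returns: ×3 each step; 1, 3, 9, 27, 81 → 243.
Orders goes 6, 1, 7, 8, 15 → 23 (each term is the sum of the two before it).
Putting it together: 243 returns, 23 orders.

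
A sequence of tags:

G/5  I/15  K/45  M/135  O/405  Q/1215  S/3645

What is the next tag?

Letter: G, I, K, M, O, Q, S → U (letters move forward 2 places in the alphabet).
Second component goes 5, 15, 45, 135, 405, 1215, 3645 → 10935 (×3 each step).
Putting it together: U/10935.

U/10935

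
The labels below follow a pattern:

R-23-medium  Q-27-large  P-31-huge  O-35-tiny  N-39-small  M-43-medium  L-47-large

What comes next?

Letter goes R, Q, P, O, N, M, L → K (letters move back 1 place in the alphabet).
Second component — +4 each step: 23, 27, 31, 35, 39, 43, 47 → 51.
For the size, repeats medium → large → huge → tiny → small: medium, large, huge, tiny, small, medium, large → huge.
Combining the parts gives K-51-huge.

K-51-huge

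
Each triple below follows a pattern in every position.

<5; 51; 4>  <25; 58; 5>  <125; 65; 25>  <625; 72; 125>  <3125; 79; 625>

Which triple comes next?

<15625; 86; 3125>

First part: ×5 each step; 5, 25, 125, 625, 3125 → 15625.
Second part goes 51, 58, 65, 72, 79 → 86 (+7 each step).
Third part goes 4, 5, 25, 125, 625 → 3125 (always the previous value of the first part).
So the next triple is <15625; 86; 3125>.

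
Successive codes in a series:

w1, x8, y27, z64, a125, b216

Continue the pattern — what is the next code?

c343

Letter: letters move forward 1 place in the alphabet, wrapping Z→A; w, x, y, z, a, b → c.
Second component goes 1, 8, 27, 64, 125, 216 → 343 (perfect cubes: 1³, 2³, 3³, …).
So the next code is c343.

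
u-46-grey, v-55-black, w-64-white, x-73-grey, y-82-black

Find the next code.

Letter: letters move forward 1 place in the alphabet; u, v, w, x, y → z.
Second component: 46, 55, 64, 73, 82 → 91 (+9 each step).
Shade: grey, black, white, grey, black → white (repeats grey → black → white).
Putting it together: z-91-white.

z-91-white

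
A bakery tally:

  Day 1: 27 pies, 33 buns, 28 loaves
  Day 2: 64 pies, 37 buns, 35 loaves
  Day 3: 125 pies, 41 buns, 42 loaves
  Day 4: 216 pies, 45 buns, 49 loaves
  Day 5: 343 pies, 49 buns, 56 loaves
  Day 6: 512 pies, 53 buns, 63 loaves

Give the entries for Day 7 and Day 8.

Pies: perfect cubes: 3³, 4³, 5³, …, so 27, 64, 125, 216, 343, 512 → 729 → 1000.
Buns: +4 each step; 33, 37, 41, 45, 49, 53 → 57 → 61.
Loaves — +7 each step: 28, 35, 42, 49, 56, 63 → 70 → 77.
Putting the parts together: 729 pies, 57 buns, 70 loaves and then 1000 pies, 61 buns, 77 loaves.

729 pies, 57 buns, 70 loaves; 1000 pies, 61 buns, 77 loaves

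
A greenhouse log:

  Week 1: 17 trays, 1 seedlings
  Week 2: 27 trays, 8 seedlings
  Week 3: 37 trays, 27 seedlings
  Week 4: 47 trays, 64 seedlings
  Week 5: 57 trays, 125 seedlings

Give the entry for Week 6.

67 trays, 216 seedlings

Trays goes 17, 27, 37, 47, 57 → 67 (+10 each step).
Seedlings: perfect cubes: 1³, 2³, 3³, …, so 1, 8, 27, 64, 125 → 216.
So the next record is 67 trays, 216 seedlings.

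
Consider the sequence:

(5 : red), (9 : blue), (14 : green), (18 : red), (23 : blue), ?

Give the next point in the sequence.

For the first component, alternating steps +4, +5, +4, +5, …: 5, 9, 14, 18, 23 → 27.
Colour goes red, blue, green, red, blue → green (repeats red → blue → green).
Putting it together: (27 : green).

(27 : green)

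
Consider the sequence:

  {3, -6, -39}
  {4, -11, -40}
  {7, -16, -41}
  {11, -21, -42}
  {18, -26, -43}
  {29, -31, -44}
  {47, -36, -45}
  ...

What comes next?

{76, -41, -46}

First coordinate goes 3, 4, 7, 11, 18, 29, 47 → 76 (each term is the sum of the two before it).
Second coordinate — −5 each step: -6, -11, -16, -21, -26, -31, -36 → -41.
Third coordinate: -39, -40, -41, -42, -43, -44, -45 → -46 (−1 each step).
So the next term is {76, -41, -46}.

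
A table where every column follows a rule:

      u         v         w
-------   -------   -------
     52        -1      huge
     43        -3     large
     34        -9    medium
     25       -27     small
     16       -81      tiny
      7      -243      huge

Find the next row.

-2  -729  large

For the column u, −9 each step: 52, 43, 34, 25, 16, 7 → -2.
Column v: ×3 each step; -1, -3, -9, -27, -81, -243 → -729.
Column w: repeats huge → large → medium → small → tiny, so huge, large, medium, small, tiny, huge → large.
So the next row is -2  -729  large.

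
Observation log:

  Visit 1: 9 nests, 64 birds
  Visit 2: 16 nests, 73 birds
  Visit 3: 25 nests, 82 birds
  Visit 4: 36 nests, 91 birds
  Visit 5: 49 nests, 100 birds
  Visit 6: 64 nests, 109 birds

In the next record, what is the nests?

81

Nests goes 9, 16, 25, 36, 49, 64 → 81 (perfect squares: 3², 4², 5², …).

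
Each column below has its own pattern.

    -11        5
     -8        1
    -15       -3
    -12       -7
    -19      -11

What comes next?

-16  -15

For the first component, alternating steps +3, −7, +3, −7, …: -11, -8, -15, -12, -19 → -16.
Second component: −4 each step, so 5, 1, -3, -7, -11 → -15.
Putting it together: -16  -15.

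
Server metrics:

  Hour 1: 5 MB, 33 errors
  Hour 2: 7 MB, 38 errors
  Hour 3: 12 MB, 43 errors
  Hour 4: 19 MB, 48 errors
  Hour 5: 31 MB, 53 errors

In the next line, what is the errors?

58

MB: each term is the sum of the two before it; 5, 7, 12, 19, 31 → 50.
Errors: +5 each step; 33, 38, 43, 48, 53 → 58.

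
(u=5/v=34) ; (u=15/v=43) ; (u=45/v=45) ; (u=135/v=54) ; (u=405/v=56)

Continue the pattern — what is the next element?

(u=1215/v=65)

U: ×3 each step; 5, 15, 45, 135, 405 → 1215.
V: 34, 43, 45, 54, 56 → 65 (alternating steps +9, +2, +9, +2, …).
So the next element is (u=1215/v=65).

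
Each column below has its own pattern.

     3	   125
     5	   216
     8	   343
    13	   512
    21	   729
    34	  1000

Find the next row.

55  1331

First component: each term is the sum of the two before it, so 3, 5, 8, 13, 21, 34 → 55.
Second component: perfect cubes: 5³, 6³, 7³, …, so 125, 216, 343, 512, 729, 1000 → 1331.
So the next row is 55  1331.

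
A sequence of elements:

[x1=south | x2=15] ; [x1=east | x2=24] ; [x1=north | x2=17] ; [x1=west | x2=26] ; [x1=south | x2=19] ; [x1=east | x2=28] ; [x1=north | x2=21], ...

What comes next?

X1: south, east, north, west, south, east, north → west (repeats south → east → north → west).
For the x2, alternating steps +9, −7, +9, −7, …: 15, 24, 17, 26, 19, 28, 21 → 30.
Combining the parts gives [x1=west | x2=30].

[x1=west | x2=30]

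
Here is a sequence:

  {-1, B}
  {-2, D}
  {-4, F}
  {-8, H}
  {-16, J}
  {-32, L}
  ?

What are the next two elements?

{-64, N}, {-128, P}

First part goes -1, -2, -4, -8, -16, -32 → -64 → -128 (×2 each step).
Letter: B, D, F, H, J, L → N → P (letters move forward 2 places in the alphabet).
So the next two elements are {-64, N} and {-128, P}.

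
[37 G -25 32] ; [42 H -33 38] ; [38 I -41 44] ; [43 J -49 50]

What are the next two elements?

[39 K -57 56], [44 L -65 62]

First part — alternating steps +5, −4, +5, −4, …: 37, 42, 38, 43 → 39 → 44.
Letter: letters move forward 1 place in the alphabet; G, H, I, J → K → L.
Third part — −8 each step: -25, -33, -41, -49 → -57 → -65.
Fourth part goes 32, 38, 44, 50 → 56 → 62 (+6 each step).
So the next two elements are [39 K -57 56] and [44 L -65 62].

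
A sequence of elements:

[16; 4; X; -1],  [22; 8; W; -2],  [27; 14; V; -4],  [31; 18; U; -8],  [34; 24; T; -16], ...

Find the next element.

[36; 28; S; -32]

For the first slot, differences are 6, 5, 4, … (decreasing by 1 each time): 16, 22, 27, 31, 34 → 36.
Second slot goes 4, 8, 14, 18, 24 → 28 (alternating steps +4, +6, +4, +6, …).
For the letter, letters move back 1 place in the alphabet: X, W, V, U, T → S.
Fourth slot: -1, -2, -4, -8, -16 → -32 (×2 each step).
So the next element is [36; 28; S; -32].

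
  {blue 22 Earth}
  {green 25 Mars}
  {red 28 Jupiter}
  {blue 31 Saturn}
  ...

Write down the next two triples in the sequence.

{green 34 Uranus}, {red 37 Neptune}

Colour: repeats blue → green → red, so blue, green, red, blue → green → red.
Second value — +3 each step: 22, 25, 28, 31 → 34 → 37.
Planet: runs through the planets Mercury→Neptune; Earth, Mars, Jupiter, Saturn → Uranus → Neptune.
So the next two triples are {green 34 Uranus} and {red 37 Neptune}.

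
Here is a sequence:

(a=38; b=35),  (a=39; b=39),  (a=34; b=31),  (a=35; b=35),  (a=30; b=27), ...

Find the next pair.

A goes 38, 39, 34, 35, 30 → 31 (alternating steps +1, −5, +1, −5, …).
B — alternating steps +4, −8, +4, −8, …: 35, 39, 31, 35, 27 → 31.
Putting it together: (a=31; b=31).

(a=31; b=31)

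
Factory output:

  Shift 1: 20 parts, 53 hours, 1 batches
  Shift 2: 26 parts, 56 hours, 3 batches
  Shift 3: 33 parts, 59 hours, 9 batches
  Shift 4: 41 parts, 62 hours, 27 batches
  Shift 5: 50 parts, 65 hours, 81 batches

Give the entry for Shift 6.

Parts: differences are 6, 7, 8, … (increasing by 1 each time), so 20, 26, 33, 41, 50 → 60.
Hours: +3 each step; 53, 56, 59, 62, 65 → 68.
Batches: 1, 3, 9, 27, 81 → 243 (×3 each step).
Putting it together: 60 parts, 68 hours, 243 batches.

60 parts, 68 hours, 243 batches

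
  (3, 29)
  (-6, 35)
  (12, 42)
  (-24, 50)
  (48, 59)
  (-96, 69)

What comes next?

(192, 80)

For the first part, ×(-2) each step: 3, -6, 12, -24, 48, -96 → 192.
Second part: 29, 35, 42, 50, 59, 69 → 80 (differences are 6, 7, 8, … (increasing by 1 each time)).
Putting it together: (192, 80).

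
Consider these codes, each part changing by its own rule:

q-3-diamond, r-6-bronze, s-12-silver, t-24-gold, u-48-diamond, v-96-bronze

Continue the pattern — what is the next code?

w-192-silver

For the letter, letters move forward 1 place in the alphabet: q, r, s, t, u, v → w.
Second component — ×2 each step: 3, 6, 12, 24, 48, 96 → 192.
Rank: repeats diamond → bronze → silver → gold, so diamond, bronze, silver, gold, diamond, bronze → silver.
Combining the parts gives w-192-silver.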